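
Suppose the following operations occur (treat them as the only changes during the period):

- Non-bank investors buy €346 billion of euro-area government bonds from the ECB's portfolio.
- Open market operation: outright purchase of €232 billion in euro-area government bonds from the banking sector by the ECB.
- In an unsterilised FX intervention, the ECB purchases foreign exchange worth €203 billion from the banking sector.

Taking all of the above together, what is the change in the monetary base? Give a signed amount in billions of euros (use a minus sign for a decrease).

+€89 billion

ECB balance sheet:
  Assets:      Securities −€114B, Foreign assets +€203B
  Liabilities: Bank reserves +€89B
Commercial banking system:
  Assets:      Reserves at CB +€89B, Securities −€232B, Foreign assets −€203B
  Liabilities: Checkable deposits −€346B
Monetary base = currency + reserves: 0 + (+€89B) = +€89 billion.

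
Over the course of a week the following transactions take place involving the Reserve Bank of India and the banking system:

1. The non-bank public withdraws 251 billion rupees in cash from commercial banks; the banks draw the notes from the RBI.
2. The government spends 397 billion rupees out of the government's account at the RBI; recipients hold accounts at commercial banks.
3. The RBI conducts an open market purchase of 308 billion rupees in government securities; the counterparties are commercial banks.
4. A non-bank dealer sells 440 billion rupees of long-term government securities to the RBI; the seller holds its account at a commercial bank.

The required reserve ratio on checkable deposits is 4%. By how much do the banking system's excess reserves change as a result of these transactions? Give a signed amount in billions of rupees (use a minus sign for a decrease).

+870.56 billion

Currency withdrawal 251 billion rupees: reserves −251B, deposits −251B.
Government spending 397 billion rupees: reserves +397B, deposits +397B.
OMO purchase (from banks) 308 billion rupees: reserves +308B, deposits 0.
Asset purchase (from non-banks) 440 billion rupees: reserves +440B, deposits +440B.
Totals: Δreserves = +894B, Δdeposits = +586B.
Δrequired reserves = 4% × +586B = +23.44B.
Δexcess reserves = Δreserves − Δrequired = +894B − (+23.44B) = +870.56 billion.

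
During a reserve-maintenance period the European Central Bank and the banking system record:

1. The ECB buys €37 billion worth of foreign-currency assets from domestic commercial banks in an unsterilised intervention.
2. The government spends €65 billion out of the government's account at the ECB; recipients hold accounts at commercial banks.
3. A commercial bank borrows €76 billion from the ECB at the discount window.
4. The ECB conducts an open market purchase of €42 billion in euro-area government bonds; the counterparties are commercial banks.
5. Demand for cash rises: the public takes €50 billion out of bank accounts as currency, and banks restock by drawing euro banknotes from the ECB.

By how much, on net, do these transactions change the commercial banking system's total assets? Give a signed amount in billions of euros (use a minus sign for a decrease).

ECB balance sheet:
  Assets:      Securities +€42B, Loans to banks +€76B, Foreign assets +€37B
  Liabilities: Bank reserves +€170B, Currency in circulation +€50B, Government deposits −€65B
Commercial banking system:
  Assets:      Reserves at CB +€170B, Securities −€42B, Foreign assets −€37B
  Liabilities: Checkable deposits +€15B, Borrowings from CB +€76B
Change in total bank assets = +€91 billion.

+€91 billion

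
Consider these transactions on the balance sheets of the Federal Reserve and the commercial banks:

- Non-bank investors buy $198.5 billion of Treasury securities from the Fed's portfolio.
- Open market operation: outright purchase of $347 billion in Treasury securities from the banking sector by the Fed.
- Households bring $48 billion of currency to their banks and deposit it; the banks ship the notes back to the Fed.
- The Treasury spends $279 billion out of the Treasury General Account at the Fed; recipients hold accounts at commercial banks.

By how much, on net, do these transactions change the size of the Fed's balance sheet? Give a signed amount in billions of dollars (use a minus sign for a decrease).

Fed balance sheet:
  Assets:      Securities +$148.5B
  Liabilities: Bank reserves +$475.5B, Currency in circulation −$48B, Government deposits −$279B
Commercial banking system:
  Assets:      Reserves at CB +$475.5B, Securities −$347B
  Liabilities: Checkable deposits +$128.5B
Change in total Fed assets = +$148.5 billion.

+$148.5 billion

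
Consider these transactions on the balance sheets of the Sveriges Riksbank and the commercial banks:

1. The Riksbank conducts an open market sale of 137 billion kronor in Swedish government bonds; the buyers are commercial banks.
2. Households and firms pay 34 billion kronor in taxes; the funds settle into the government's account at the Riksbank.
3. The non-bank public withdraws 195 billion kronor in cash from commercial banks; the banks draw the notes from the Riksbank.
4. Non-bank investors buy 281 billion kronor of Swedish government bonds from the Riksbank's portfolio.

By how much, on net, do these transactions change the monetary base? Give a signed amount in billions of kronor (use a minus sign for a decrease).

OMO sale (to banks) 137 billion kronor: Riksbank balance sheet contracts → −137B.
Government account inflow 34 billion kronor: reserves shift to a non-base liability → −34B.
Currency withdrawal 195 billion kronor: just a shift between currency and reserves — both are base money → 0.
Asset sale (to non-banks) 281 billion kronor: Riksbank balance sheet contracts → −281B.
Net: −137 − 34 + 0 − 281 = -452 billion.

-452 billion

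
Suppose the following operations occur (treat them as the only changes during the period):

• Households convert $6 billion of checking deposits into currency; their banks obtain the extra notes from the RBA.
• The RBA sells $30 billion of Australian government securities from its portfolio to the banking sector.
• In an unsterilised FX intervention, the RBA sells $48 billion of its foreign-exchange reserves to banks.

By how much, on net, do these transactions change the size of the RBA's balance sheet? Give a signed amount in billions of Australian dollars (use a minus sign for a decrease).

RBA balance sheet:
  Assets:      Securities −$30B, Foreign assets −$48B
  Liabilities: Bank reserves −$84B, Currency in circulation +$6B
Commercial banking system:
  Assets:      Reserves at CB −$84B, Securities +$30B, Foreign assets +$48B
  Liabilities: Checkable deposits −$6B
Change in total RBA assets = -$78 billion.

-$78 billion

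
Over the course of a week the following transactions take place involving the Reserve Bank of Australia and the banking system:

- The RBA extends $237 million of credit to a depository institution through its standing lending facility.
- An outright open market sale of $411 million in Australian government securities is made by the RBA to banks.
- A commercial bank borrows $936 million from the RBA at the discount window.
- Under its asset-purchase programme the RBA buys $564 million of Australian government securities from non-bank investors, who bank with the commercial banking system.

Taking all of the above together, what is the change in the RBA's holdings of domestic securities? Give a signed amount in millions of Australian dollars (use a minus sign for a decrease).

+$153 million

RBA balance sheet:
  Assets:      Securities +$153M, Loans to banks +$1173M
  Liabilities: Bank reserves +$1326M
So the change in the RBA's holdings of domestic securities is +$153 million.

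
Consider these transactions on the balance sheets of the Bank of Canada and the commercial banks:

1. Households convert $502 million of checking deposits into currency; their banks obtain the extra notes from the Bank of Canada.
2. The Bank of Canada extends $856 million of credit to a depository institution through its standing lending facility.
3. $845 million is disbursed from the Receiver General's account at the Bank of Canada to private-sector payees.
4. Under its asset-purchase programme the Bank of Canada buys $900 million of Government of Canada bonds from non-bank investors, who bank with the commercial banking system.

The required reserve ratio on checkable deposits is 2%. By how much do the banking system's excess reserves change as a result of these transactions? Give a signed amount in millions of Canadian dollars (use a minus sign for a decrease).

Currency withdrawal $502 million: reserves −$502M, deposits −$502M.
Discount-window loan $856 million: reserves +$856M, deposits 0.
Government spending $845 million: reserves +$845M, deposits +$845M.
Asset purchase (from non-banks) $900 million: reserves +$900M, deposits +$900M.
Totals: Δreserves = +$2099M, Δdeposits = +$1243M.
Δrequired reserves = 2% × +$1243M = +$24.86M.
Δexcess reserves = Δreserves − Δrequired = +$2099M − (+$24.86M) = +$2074.14 million.

+$2074.14 million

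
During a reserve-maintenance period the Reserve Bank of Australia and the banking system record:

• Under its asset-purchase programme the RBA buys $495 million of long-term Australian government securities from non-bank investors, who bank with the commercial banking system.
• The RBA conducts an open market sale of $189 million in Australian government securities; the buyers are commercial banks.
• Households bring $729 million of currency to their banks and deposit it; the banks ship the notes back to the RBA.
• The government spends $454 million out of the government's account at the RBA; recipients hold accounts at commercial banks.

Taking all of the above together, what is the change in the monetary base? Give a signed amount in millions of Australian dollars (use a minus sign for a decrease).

Asset purchase (from non-banks) $495 million: RBA balance sheet expands → +$495M.
OMO sale (to banks) $189 million: RBA balance sheet contracts → −$189M.
Currency deposit $729 million: just a shift between currency and reserves — both are base money → 0.
Government spending $454 million: a non-base liability converts back to reserves → +$454M.
Net: 495 − 189 + 0 + 454 = +$760 million.

+$760 million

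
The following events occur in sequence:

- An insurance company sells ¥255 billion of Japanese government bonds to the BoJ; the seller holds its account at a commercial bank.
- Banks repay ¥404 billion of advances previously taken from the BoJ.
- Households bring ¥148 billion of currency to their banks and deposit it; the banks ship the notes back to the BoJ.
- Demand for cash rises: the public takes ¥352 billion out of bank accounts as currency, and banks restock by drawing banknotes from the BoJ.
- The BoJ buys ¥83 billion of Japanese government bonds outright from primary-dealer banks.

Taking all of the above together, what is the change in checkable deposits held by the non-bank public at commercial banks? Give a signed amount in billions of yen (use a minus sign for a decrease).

Asset purchase (from non-banks) ¥255 billion: non-bank counterparties' bank balances rise → +¥255B.
Discount-window repayment ¥404 billion: the counterparty is a bank, so public deposits are unchanged → 0.
Currency deposit ¥148 billion: non-bank counterparties' bank balances rise → +¥148B.
Currency withdrawal ¥352 billion: non-bank counterparties' bank balances fall → −¥352B.
OMO purchase (from banks) ¥83 billion: the counterparty is a bank, so public deposits are unchanged → 0.
Net: 255 + 0 + 148 − 352 + 0 = +¥51 billion.

+¥51 billion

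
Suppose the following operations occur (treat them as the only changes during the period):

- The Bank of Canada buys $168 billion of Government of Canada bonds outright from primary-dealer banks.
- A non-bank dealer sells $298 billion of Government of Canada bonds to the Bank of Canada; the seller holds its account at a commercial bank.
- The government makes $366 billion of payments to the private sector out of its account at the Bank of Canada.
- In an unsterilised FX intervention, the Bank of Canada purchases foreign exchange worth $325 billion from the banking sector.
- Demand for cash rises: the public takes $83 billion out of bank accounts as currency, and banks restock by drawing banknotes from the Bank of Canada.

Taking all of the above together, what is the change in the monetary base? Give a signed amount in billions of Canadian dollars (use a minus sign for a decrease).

+$1157 billion

OMO purchase (from banks) $168 billion: Bank of Canada balance sheet expands → +$168B.
Asset purchase (from non-banks) $298 billion: Bank of Canada balance sheet expands → +$298B.
Government spending $366 billion: a non-base liability converts back to reserves → +$366B.
FX purchase $325 billion: Bank of Canada balance sheet expands → +$325B.
Currency withdrawal $83 billion: just a shift between currency and reserves — both are base money → 0.
Net: 168 + 298 + 366 + 325 + 0 = +$1157 billion.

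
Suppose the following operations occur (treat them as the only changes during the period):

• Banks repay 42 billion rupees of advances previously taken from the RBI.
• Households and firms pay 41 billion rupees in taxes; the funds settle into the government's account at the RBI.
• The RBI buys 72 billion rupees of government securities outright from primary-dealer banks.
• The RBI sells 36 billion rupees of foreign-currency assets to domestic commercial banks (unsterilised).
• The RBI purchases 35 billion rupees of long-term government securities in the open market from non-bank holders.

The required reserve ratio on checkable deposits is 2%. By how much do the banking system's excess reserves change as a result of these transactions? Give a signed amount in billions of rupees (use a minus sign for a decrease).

Discount-window repayment 42 billion rupees: reserves −42B, deposits 0.
Government account inflow 41 billion rupees: reserves −41B, deposits −41B.
OMO purchase (from banks) 72 billion rupees: reserves +72B, deposits 0.
FX sale 36 billion rupees: reserves −36B, deposits 0.
Asset purchase (from non-banks) 35 billion rupees: reserves +35B, deposits +35B.
Totals: Δreserves = −12B, Δdeposits = −6B.
Δrequired reserves = 2% × −6B = −0.12B.
Δexcess reserves = Δreserves − Δrequired = −12B − (−0.12B) = -11.88 billion.

-11.88 billion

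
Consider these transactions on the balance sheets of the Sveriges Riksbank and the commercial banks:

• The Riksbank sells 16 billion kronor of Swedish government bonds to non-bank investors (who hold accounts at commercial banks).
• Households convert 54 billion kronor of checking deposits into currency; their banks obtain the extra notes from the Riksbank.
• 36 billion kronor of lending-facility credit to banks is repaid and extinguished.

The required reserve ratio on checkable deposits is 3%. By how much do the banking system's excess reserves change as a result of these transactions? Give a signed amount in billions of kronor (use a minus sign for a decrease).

Asset sale (to non-banks) 16 billion kronor: reserves −16B, deposits −16B.
Currency withdrawal 54 billion kronor: reserves −54B, deposits −54B.
Discount-window repayment 36 billion kronor: reserves −36B, deposits 0.
Totals: Δreserves = −106B, Δdeposits = −70B.
Δrequired reserves = 3% × −70B = −2.1B.
Δexcess reserves = Δreserves − Δrequired = −106B − (−2.1B) = -103.9 billion.

-103.9 billion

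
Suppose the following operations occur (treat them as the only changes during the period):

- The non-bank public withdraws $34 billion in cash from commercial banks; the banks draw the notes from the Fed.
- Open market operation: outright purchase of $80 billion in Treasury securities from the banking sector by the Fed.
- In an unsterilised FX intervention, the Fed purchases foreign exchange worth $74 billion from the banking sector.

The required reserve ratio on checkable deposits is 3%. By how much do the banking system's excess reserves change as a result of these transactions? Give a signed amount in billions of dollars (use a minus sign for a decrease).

Currency withdrawal $34 billion: reserves −$34B, deposits −$34B.
OMO purchase (from banks) $80 billion: reserves +$80B, deposits 0.
FX purchase $74 billion: reserves +$74B, deposits 0.
Totals: Δreserves = +$120B, Δdeposits = −$34B.
Δrequired reserves = 3% × −$34B = −$1.02B.
Δexcess reserves = Δreserves − Δrequired = +$120B − (−$1.02B) = +$121.02 billion.

+$121.02 billion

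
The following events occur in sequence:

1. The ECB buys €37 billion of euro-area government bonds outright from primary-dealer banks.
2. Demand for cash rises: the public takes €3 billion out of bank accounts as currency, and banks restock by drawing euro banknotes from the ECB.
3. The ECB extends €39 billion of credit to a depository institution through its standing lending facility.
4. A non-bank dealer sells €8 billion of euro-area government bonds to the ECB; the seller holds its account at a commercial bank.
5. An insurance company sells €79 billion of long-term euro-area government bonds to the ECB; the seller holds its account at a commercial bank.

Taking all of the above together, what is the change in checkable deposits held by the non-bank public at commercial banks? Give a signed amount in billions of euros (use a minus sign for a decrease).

+€84 billion

OMO purchase (from banks) €37 billion: the counterparty is a bank, so public deposits are unchanged → 0.
Currency withdrawal €3 billion: non-bank counterparties' bank balances fall → −€3B.
Discount-window loan €39 billion: the counterparty is a bank, so public deposits are unchanged → 0.
Asset purchase (from non-banks) €8 billion: non-bank counterparties' bank balances rise → +€8B.
Asset purchase (from non-banks) €79 billion: non-bank counterparties' bank balances rise → +€79B.
Net: 0 − 3 + 0 + 8 + 79 = +€84 billion.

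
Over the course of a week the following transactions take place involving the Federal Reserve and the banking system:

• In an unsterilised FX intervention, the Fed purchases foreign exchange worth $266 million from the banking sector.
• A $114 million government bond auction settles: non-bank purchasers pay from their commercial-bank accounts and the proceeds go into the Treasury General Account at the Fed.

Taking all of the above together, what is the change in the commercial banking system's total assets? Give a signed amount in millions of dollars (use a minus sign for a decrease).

Fed balance sheet:
  Assets:      Foreign assets +$266M
  Liabilities: Bank reserves +$152M, Government deposits +$114M
Commercial banking system:
  Assets:      Reserves at CB +$152M, Foreign assets −$266M
  Liabilities: Checkable deposits −$114M
Change in total bank assets = -$114 million.

-$114 million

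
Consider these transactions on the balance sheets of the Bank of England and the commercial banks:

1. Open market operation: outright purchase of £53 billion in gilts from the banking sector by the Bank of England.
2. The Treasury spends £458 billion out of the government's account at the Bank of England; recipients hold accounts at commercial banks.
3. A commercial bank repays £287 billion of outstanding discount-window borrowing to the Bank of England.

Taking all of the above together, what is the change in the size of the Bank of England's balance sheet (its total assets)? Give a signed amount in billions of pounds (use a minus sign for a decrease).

Bank of England balance sheet:
  Assets:      Securities +£53B, Loans to banks −£287B
  Liabilities: Bank reserves +£224B, Government deposits −£458B
Change in total Bank of England assets = -£234 billion.

-£234 billion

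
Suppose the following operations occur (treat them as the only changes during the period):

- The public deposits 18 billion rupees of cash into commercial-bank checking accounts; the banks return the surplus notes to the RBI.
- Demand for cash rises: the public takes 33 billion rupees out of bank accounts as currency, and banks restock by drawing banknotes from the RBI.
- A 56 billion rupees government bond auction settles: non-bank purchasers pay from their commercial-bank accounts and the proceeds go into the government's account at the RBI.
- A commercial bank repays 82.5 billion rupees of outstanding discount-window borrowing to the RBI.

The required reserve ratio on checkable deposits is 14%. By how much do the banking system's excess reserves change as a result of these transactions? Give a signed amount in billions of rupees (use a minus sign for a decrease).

Currency deposit 18 billion rupees: reserves +18B, deposits +18B.
Currency withdrawal 33 billion rupees: reserves −33B, deposits −33B.
Government account inflow 56 billion rupees: reserves −56B, deposits −56B.
Discount-window repayment 82.5 billion rupees: reserves −82.5B, deposits 0.
Totals: Δreserves = −153.5B, Δdeposits = −71B.
Δrequired reserves = 14% × −71B = −9.94B.
Δexcess reserves = Δreserves − Δrequired = −153.5B − (−9.94B) = -143.56 billion.

-143.56 billion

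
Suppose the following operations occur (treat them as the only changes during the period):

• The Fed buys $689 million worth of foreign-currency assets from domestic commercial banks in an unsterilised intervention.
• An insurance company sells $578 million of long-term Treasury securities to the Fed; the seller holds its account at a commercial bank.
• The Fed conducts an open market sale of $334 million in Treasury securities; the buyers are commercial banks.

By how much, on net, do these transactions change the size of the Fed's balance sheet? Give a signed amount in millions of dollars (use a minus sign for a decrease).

FX purchase $689 million: a Fed asset is acquired → +$689M.
Asset purchase (from non-banks) $578 million: a Fed asset is acquired → +$578M.
OMO sale (to banks) $334 million: a Fed asset is shed → −$334M.
Net: 689 + 578 − 334 = +$933 million.

+$933 million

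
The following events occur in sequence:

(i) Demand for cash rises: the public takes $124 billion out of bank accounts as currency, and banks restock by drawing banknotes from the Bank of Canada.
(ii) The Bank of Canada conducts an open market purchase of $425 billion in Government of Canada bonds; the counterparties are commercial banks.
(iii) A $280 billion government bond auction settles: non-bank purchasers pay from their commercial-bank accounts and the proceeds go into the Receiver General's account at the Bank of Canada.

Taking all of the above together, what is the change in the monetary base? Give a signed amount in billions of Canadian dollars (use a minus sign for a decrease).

Currency withdrawal $124 billion: just a shift between currency and reserves — both are base money → 0.
OMO purchase (from banks) $425 billion: Bank of Canada balance sheet expands → +$425B.
Government account inflow $280 billion: reserves shift to a non-base liability → −$280B.
Net: 0 + 425 − 280 = +$145 billion.

+$145 billion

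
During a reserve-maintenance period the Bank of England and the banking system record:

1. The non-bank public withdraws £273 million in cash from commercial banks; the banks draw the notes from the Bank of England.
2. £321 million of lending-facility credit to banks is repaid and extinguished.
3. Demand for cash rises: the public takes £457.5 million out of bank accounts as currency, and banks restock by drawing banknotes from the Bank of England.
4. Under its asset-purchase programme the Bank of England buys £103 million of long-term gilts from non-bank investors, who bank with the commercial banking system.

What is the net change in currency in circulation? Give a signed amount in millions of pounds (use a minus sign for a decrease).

Currency withdrawal £273 million: notes leave the central bank → +£273M.
Discount-window repayment £321 million: no currency enters or leaves circulation → 0.
Currency withdrawal £457.5 million: notes leave the central bank → +£457.5M.
Asset purchase (from non-banks) £103 million: no currency enters or leaves circulation → 0.
Net: 273 + 0 + 457.5 + 0 = +£730.5 million.

+£730.5 million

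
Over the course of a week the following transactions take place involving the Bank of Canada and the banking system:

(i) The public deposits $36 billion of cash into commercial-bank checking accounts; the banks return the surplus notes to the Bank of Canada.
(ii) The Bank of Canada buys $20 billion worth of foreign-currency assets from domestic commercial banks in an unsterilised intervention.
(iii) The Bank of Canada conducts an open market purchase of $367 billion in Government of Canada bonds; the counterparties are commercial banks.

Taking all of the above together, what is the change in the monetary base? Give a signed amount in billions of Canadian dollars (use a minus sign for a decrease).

+$387 billion

Currency deposit $36 billion: just a shift between currency and reserves — both are base money → 0.
FX purchase $20 billion: Bank of Canada balance sheet expands → +$20B.
OMO purchase (from banks) $367 billion: Bank of Canada balance sheet expands → +$367B.
Net: 0 + 20 + 367 = +$387 billion.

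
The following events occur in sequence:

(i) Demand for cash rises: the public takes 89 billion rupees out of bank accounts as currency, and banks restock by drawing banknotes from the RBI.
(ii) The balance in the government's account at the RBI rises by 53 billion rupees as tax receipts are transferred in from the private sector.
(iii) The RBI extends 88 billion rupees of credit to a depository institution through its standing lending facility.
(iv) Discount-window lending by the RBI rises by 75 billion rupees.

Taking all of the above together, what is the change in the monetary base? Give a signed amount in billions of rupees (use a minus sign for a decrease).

Currency withdrawal 89 billion rupees: just a shift between currency and reserves — both are base money → 0.
Government account inflow 53 billion rupees: reserves shift to a non-base liability → −53B.
Discount-window loan 88 billion rupees: RBI balance sheet expands → +88B.
Discount-window loan 75 billion rupees: RBI balance sheet expands → +75B.
Net: 0 − 53 + 88 + 75 = +110 billion.

+110 billion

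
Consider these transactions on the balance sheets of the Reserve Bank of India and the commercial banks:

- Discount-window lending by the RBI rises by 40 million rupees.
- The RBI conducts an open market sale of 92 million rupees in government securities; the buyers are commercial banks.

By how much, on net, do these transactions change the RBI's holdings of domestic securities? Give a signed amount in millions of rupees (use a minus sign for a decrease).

Discount-window loan 40 million rupees: the RBI's securities portfolio is untouched → 0.
OMO sale (to banks) 92 million rupees: securities removed from the RBI's portfolio → −92M.
Net: 0 − 92 = -92 million.

-92 million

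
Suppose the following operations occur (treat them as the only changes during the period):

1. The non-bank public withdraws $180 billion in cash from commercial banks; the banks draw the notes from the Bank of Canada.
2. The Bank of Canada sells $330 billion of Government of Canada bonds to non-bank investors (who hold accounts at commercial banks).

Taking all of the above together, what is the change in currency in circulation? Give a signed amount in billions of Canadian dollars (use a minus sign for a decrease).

+$180 billion

Bank of Canada balance sheet:
  Assets:      Securities −$330B
  Liabilities: Bank reserves −$510B, Currency in circulation +$180B
Commercial banking system:
  Assets:      Reserves at CB −$510B
  Liabilities: Checkable deposits −$510B
So the change in currency in circulation is +$180 billion.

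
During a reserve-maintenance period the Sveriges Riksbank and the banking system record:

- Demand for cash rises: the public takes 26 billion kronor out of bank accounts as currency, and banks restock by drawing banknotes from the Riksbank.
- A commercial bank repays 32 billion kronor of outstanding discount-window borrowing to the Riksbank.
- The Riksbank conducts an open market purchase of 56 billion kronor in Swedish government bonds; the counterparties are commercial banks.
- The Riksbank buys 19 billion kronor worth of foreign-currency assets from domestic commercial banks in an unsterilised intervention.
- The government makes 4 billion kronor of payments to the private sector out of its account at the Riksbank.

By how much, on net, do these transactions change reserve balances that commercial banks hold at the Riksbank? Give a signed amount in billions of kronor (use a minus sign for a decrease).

Riksbank balance sheet:
  Assets:      Securities +56B, Loans to banks −32B, Foreign assets +19B
  Liabilities: Bank reserves +21B, Currency in circulation +26B, Government deposits −4B
Commercial banking system:
  Assets:      Reserves at CB +21B, Securities −56B, Foreign assets −19B
  Liabilities: Checkable deposits −22B, Borrowings from CB −32B
So the change in reserve balances that commercial banks hold at the Riksbank is +21 billion.

+21 billion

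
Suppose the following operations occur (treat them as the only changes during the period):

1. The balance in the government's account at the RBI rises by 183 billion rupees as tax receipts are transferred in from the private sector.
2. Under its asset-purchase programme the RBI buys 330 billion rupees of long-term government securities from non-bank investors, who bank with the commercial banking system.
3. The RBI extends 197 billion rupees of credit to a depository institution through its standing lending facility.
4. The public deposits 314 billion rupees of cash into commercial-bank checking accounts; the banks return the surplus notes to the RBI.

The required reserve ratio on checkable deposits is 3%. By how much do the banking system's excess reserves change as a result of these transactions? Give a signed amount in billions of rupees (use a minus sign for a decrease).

Government account inflow 183 billion rupees: reserves −183B, deposits −183B.
Asset purchase (from non-banks) 330 billion rupees: reserves +330B, deposits +330B.
Discount-window loan 197 billion rupees: reserves +197B, deposits 0.
Currency deposit 314 billion rupees: reserves +314B, deposits +314B.
Totals: Δreserves = +658B, Δdeposits = +461B.
Δrequired reserves = 3% × +461B = +13.83B.
Δexcess reserves = Δreserves − Δrequired = +658B − (+13.83B) = +644.17 billion.

+644.17 billion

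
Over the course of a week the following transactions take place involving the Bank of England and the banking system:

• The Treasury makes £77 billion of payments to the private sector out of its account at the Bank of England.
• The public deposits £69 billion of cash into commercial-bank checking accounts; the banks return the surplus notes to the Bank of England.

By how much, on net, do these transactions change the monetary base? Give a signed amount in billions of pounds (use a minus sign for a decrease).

+£77 billion

Bank of England balance sheet:
  Assets:      no change
  Liabilities: Bank reserves +£146B, Currency in circulation −£69B, Government deposits −£77B
Commercial banking system:
  Assets:      Reserves at CB +£146B
  Liabilities: Checkable deposits +£146B
Monetary base = currency + reserves: −£69B + (+£146B) = +£77 billion.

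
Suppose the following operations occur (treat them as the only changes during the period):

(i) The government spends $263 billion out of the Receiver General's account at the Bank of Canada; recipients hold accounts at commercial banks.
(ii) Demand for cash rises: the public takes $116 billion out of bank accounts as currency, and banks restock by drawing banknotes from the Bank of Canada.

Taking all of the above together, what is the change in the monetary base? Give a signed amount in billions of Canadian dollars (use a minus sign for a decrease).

+$263 billion

Government spending $263 billion: a non-base liability converts back to reserves → +$263B.
Currency withdrawal $116 billion: just a shift between currency and reserves — both are base money → 0.
Net: 263 + 0 = +$263 billion.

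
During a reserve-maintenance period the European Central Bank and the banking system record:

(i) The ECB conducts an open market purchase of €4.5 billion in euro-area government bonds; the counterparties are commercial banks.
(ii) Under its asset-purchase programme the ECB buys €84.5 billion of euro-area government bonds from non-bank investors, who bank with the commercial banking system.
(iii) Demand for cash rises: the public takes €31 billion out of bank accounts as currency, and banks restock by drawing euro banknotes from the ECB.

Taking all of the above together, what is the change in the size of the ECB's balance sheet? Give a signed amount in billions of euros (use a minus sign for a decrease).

ECB balance sheet:
  Assets:      Securities +€89B
  Liabilities: Bank reserves +€58B, Currency in circulation +€31B
Commercial banking system:
  Assets:      Reserves at CB +€58B, Securities −€4.5B
  Liabilities: Checkable deposits +€53.5B
Change in total ECB assets = +€89 billion.

+€89 billion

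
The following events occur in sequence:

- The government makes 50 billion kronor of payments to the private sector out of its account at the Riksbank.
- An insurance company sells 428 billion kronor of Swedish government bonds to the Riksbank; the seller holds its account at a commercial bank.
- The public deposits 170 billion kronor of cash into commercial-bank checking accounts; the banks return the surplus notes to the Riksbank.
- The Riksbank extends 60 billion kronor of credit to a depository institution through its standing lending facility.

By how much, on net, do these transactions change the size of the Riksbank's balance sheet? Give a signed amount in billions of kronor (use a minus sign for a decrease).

+488 billion

Riksbank balance sheet:
  Assets:      Securities +428B, Loans to banks +60B
  Liabilities: Bank reserves +708B, Currency in circulation −170B, Government deposits −50B
Change in total Riksbank assets = +488 billion.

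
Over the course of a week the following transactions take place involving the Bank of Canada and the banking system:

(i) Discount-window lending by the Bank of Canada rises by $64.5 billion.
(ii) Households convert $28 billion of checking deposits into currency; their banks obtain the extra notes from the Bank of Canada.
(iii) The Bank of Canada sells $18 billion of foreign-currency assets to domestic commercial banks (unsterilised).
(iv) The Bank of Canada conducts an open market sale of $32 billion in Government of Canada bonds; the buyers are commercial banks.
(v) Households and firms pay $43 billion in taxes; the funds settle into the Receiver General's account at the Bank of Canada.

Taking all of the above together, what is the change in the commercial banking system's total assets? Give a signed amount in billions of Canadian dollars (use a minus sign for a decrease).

-$6.5 billion

Discount-window loan $64.5 billion: bank balance sheets expand → +$64.5B.
Currency withdrawal $28 billion: bank balance sheets shrink → −$28B.
FX sale $18 billion: just an asset swap on bank balance sheets → 0.
OMO sale (to banks) $32 billion: just an asset swap on bank balance sheets → 0.
Government account inflow $43 billion: bank balance sheets shrink → −$43B.
Net: 64.5 − 28 + 0 + 0 − 43 = -$6.5 billion.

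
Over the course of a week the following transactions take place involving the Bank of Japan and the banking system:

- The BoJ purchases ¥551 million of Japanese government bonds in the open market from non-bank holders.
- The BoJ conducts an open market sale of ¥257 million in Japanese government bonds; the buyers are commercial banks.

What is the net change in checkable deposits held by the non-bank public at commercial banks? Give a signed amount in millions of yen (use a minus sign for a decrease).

BoJ balance sheet:
  Assets:      Securities +¥294M
  Liabilities: Bank reserves +¥294M
Commercial banking system:
  Assets:      Reserves at CB +¥294M, Securities +¥257M
  Liabilities: Checkable deposits +¥551M
So the change in checkable deposits held by the non-bank public at commercial banks is +¥551 million.

+¥551 million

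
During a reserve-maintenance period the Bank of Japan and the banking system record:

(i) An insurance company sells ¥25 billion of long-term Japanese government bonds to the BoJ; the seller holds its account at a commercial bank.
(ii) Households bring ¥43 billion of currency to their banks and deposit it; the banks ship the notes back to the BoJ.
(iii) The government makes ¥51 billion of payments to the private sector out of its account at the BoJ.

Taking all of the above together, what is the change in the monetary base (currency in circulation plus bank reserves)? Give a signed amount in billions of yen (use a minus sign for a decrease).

Asset purchase (from non-banks) ¥25 billion: BoJ balance sheet expands → +¥25B.
Currency deposit ¥43 billion: just a shift between currency and reserves — both are base money → 0.
Government spending ¥51 billion: a non-base liability converts back to reserves → +¥51B.
Net: 25 + 0 + 51 = +¥76 billion.

+¥76 billion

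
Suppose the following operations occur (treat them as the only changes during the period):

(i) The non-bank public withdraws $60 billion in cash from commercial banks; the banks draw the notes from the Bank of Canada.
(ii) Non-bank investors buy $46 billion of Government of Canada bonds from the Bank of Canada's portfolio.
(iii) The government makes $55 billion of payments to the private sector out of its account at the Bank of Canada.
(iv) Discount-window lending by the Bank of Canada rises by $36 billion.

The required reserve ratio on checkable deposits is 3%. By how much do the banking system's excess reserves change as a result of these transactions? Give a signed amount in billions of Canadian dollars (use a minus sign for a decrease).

Currency withdrawal $60 billion: reserves −$60B, deposits −$60B.
Asset sale (to non-banks) $46 billion: reserves −$46B, deposits −$46B.
Government spending $55 billion: reserves +$55B, deposits +$55B.
Discount-window loan $36 billion: reserves +$36B, deposits 0.
Totals: Δreserves = −$15B, Δdeposits = −$51B.
Δrequired reserves = 3% × −$51B = −$1.53B.
Δexcess reserves = Δreserves − Δrequired = −$15B − (−$1.53B) = -$13.47 billion.

-$13.47 billion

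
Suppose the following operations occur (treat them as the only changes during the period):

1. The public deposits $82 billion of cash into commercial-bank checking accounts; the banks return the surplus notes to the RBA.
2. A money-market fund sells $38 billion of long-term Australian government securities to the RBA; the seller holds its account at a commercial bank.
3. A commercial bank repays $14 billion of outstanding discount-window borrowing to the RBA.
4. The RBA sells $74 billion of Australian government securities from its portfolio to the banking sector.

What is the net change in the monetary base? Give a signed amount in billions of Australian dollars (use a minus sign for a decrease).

-$50 billion

RBA balance sheet:
  Assets:      Securities −$36B, Loans to banks −$14B
  Liabilities: Bank reserves +$32B, Currency in circulation −$82B
Commercial banking system:
  Assets:      Reserves at CB +$32B, Securities +$74B
  Liabilities: Checkable deposits +$120B, Borrowings from CB −$14B
Monetary base = currency + reserves: −$82B + (+$32B) = -$50 billion.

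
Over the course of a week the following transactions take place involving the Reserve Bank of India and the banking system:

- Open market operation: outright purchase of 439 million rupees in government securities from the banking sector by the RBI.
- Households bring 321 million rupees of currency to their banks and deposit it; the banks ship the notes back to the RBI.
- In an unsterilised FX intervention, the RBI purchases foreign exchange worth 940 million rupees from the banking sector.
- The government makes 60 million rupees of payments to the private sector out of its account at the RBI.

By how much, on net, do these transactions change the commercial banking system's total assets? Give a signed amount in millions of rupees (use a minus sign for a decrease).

+381 million

RBI balance sheet:
  Assets:      Securities +439M, Foreign assets +940M
  Liabilities: Bank reserves +1760M, Currency in circulation −321M, Government deposits −60M
Commercial banking system:
  Assets:      Reserves at CB +1760M, Securities −439M, Foreign assets −940M
  Liabilities: Checkable deposits +381M
Change in total bank assets = +381 million.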